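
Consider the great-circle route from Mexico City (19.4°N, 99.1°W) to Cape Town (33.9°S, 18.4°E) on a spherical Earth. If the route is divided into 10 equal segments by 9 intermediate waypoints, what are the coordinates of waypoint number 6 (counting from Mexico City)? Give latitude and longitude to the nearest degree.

Convert each endpoint to a unit vector on the sphere (x = cos φ cos λ, y = cos φ sin λ, z = sin φ).
The central angle between the endpoints is δ = arccos(p₁·p₂) ≈ 2.149 rad (123.1°).
Interpolate at f = 6/10 with slerp weights a = sin((1−f)δ)/sin δ ≈ 0.905, b = sin(fδ)/sin δ ≈ 1.147.
p = a·p₁ + b·p₂ ≈ (0.769, -0.542, -0.339); φ = arcsin(p_z) ≈ -19.84°, λ = atan2(p_y, p_x) ≈ -35.20°.

≈ (20°S, 35°W)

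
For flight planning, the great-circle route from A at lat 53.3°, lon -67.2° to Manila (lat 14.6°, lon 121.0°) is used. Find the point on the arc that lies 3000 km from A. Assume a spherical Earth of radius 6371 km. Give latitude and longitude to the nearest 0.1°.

≈ lat 79.3°, lon -88.5°

Write both endpoints as unit vectors p₁, p₂ with components (cos φ cos λ, cos φ sin λ, sin φ).
The central angle between the endpoints is δ = arccos(p₁·p₂) ≈ 1.950 rad (111.7°). The total great-circle distance is δ·R ≈ 1.950 × 6371 ≈ 12424 km, so the target fraction is f = 3000/12424 ≈ 0.241.
Interpolate at f ≈ 0.241 with slerp weights a = sin((1−f)δ)/sin δ ≈ 1.072, b = sin(fδ)/sin δ ≈ 0.488.
p = a·p₁ + b·p₂ ≈ (0.005, -0.185, 0.983); φ = arcsin(p_z) ≈ 79.31°, λ = atan2(p_y, p_x) ≈ -88.50°.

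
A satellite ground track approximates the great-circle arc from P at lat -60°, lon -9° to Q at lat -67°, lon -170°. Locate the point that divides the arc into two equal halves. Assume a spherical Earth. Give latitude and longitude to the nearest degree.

Convert each endpoint to a unit vector on the sphere (x = cos φ cos λ, y = cos φ sin λ, z = sin φ).
The central angle between the endpoints is δ = arccos(p₁·p₂) ≈ 0.912 rad (52.2°).
Interpolate at f = 1/2 with slerp weights a = sin((1−f)δ)/sin δ ≈ 0.557, b = sin(fδ)/sin δ ≈ 0.557.
p = a·p₁ + b·p₂ ≈ (0.061, -0.081, -0.995); φ = arcsin(p_z) ≈ -84.17°, λ = atan2(p_y, p_x) ≈ -53.26°.

≈ lat -84°, lon -53°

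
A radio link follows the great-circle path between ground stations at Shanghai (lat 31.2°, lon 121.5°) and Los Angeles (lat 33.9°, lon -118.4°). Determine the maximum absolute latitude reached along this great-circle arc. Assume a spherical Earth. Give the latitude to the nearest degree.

The great circle lies in the plane with unit normal n̂ = (p₁ × p₂)/|p₁ × p₂|.
Here n̂_z ≈ +0.616; the vertex latitude is φ_max = arccos|n̂_z| ≈ 52.0°.

≈ 52°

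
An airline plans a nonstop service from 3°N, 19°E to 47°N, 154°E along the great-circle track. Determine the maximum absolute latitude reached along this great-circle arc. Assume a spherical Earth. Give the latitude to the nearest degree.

≈ 58°N

The great circle lies in the plane with unit normal n̂ = (p₁ × p₂)/|p₁ × p₂|.
Here n̂_z ≈ +0.537; the vertex latitude is φ_max = arccos|n̂_z| ≈ 57.5°.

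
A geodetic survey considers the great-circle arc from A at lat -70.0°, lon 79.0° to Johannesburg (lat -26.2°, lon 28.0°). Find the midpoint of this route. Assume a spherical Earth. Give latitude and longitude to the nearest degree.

≈ lat -50°, lon 41°

From cos δ = sin φ₁ sin φ₂ + cos φ₁ cos φ₂ cos Δλ, the central angle is δ ≈ 0.917 rad (52.6°).
Interpolate at f = 1/2 with slerp weights a = sin((1−f)δ)/sin δ ≈ 0.558, b = sin(fδ)/sin δ ≈ 0.558.
p = a·p₁ + b·p₂ ≈ (0.478, 0.422, -0.770); φ = arcsin(p_z) ≈ -50.37°, λ = atan2(p_y, p_x) ≈ 41.44°.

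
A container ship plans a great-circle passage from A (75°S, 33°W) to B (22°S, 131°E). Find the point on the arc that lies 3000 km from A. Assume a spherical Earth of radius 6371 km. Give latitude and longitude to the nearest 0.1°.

≈ (77.0°S, 115.8°E)

From cos δ = sin φ₁ sin φ₂ + cos φ₁ cos φ₂ cos Δλ, the central angle is δ ≈ 1.439 rad (82.5°). The total great-circle distance is δ·R ≈ 1.439 × 6371 ≈ 9169 km, so the target fraction is f = 3000/9169 ≈ 0.327.
Interpolate at f ≈ 0.327 with slerp weights a = sin((1−f)δ)/sin δ ≈ 0.831, b = sin(fδ)/sin δ ≈ 0.458.
p = a·p₁ + b·p₂ ≈ (-0.098, 0.203, -0.974); φ = arcsin(p_z) ≈ -76.97°, λ = atan2(p_y, p_x) ≈ 115.75°.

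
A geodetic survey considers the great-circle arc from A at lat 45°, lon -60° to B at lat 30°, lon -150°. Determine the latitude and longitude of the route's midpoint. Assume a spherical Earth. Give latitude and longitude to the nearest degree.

From cos δ = sin φ₁ sin φ₂ + cos φ₁ cos φ₂ cos Δλ, the central angle is δ ≈ 1.209 rad (69.3°).
Interpolate at f = 1/2 with slerp weights a = sin((1−f)δ)/sin δ ≈ 0.608, b = sin(fδ)/sin δ ≈ 0.608.
p = a·p₁ + b·p₂ ≈ (-0.241, -0.635, 0.734); φ = arcsin(p_z) ≈ 47.19°, λ = atan2(p_y, p_x) ≈ -110.77°.

≈ lat 47°, lon -111°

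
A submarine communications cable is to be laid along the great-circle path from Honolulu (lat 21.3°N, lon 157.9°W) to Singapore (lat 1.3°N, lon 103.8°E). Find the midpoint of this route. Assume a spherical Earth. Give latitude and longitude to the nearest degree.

≈ lat 17°N, lon 151°E

Convert each endpoint to a unit vector on the sphere (x = cos φ cos λ, y = cos φ sin λ, z = sin φ).
The central angle between the endpoints is δ = arccos(p₁·p₂) ≈ 1.697 rad (97.3°).
Interpolate at f = 1/2 with slerp weights a = sin((1−f)δ)/sin δ ≈ 0.756, b = sin(fδ)/sin δ ≈ 0.756.
p = a·p₁ + b·p₂ ≈ (-0.833, 0.469, 0.292); φ = arcsin(p_z) ≈ 16.97°, λ = atan2(p_y, p_x) ≈ 150.62°.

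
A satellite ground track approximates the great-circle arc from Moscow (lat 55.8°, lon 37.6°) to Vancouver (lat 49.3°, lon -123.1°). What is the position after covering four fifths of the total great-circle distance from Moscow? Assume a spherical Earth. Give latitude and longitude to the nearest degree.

≈ lat 64°, lon -117°

Convert each endpoint to a unit vector on the sphere (x = cos φ cos λ, y = cos φ sin λ, z = sin φ).
The central angle between the endpoints is δ = arccos(p₁·p₂) ≈ 1.286 rad (73.7°).
Interpolate at f = 4/5 with slerp weights a = sin((1−f)δ)/sin δ ≈ 0.265, b = sin(fδ)/sin δ ≈ 0.893.
p = a·p₁ + b·p₂ ≈ (-0.200, -0.397, 0.896); φ = arcsin(p_z) ≈ 63.63°, λ = atan2(p_y, p_x) ≈ -116.74°.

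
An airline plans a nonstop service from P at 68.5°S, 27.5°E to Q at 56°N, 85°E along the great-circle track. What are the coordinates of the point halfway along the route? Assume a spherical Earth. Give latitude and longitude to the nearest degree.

≈ 7°S, 63°E

From cos δ = sin φ₁ sin φ₂ + cos φ₁ cos φ₂ cos Δλ, the central angle is δ ≈ 2.293 rad (131.4°).
Interpolate at f = 1/2 with slerp weights a = sin((1−f)δ)/sin δ ≈ 1.215, b = sin(fδ)/sin δ ≈ 1.215.
p = a·p₁ + b·p₂ ≈ (0.454, 0.882, -0.123); φ = arcsin(p_z) ≈ -7.07°, λ = atan2(p_y, p_x) ≈ 62.76°.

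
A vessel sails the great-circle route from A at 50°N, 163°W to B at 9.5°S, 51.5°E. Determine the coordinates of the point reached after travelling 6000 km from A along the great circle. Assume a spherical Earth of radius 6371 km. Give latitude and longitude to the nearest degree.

≈ 53°N, 103°E

Convert each endpoint to a unit vector on the sphere (x = cos φ cos λ, y = cos φ sin λ, z = sin φ).
The central angle between the endpoints is δ = arccos(p₁·p₂) ≈ 2.277 rad (130.5°). The total great-circle distance is δ·R ≈ 2.277 × 6371 ≈ 14506 km, so the target fraction is f = 6000/14506 ≈ 0.414.
Interpolate at f ≈ 0.414 with slerp weights a = sin((1−f)δ)/sin δ ≈ 1.278, b = sin(fδ)/sin δ ≈ 1.063.
p = a·p₁ + b·p₂ ≈ (-0.133, 0.580, 0.804); φ = arcsin(p_z) ≈ 53.47°, λ = atan2(p_y, p_x) ≈ 102.92°.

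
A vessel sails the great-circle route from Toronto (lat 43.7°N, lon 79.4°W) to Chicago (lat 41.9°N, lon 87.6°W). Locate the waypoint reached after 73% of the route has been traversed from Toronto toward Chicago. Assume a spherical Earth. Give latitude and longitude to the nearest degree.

≈ lat 42°N, lon 85°W

Write both endpoints as unit vectors p₁, p₂ with components (cos φ cos λ, cos φ sin λ, sin φ).
The central angle between the endpoints is δ = arccos(p₁·p₂) ≈ 0.110 rad (6.3°).
Interpolate at f = 0.73 with slerp weights a = sin((1−f)δ)/sin δ ≈ 0.271, b = sin(fδ)/sin δ ≈ 0.731.
p = a·p₁ + b·p₂ ≈ (0.059, -0.736, 0.675); φ = arcsin(p_z) ≈ 42.44°, λ = atan2(p_y, p_x) ≈ -85.43°.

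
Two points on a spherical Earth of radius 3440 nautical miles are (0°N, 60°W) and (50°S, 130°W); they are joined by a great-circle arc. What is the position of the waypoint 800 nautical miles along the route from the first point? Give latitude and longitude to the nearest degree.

≈ (10°S, 68°W)

The haversine formula gives a central angle δ ≈ 1.349 rad (77.3°) between the endpoints. The total great-circle distance is δ·R ≈ 1.349 × 3440 ≈ 4641 nmi, so the target fraction is f = 800/4641 ≈ 0.172.
Interpolate at f ≈ 0.172 with slerp weights a = sin((1−f)δ)/sin δ ≈ 0.921, b = sin(fδ)/sin δ ≈ 0.236.
p = a·p₁ + b·p₂ ≈ (0.363, -0.914, -0.181); φ = arcsin(p_z) ≈ -10.43°, λ = atan2(p_y, p_x) ≈ -68.34°.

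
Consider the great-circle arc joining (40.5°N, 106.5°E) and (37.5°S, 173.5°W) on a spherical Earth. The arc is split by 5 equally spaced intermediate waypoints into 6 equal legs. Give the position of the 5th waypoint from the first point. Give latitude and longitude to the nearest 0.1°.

Convert each endpoint to a unit vector on the sphere (x = cos φ cos λ, y = cos φ sin λ, z = sin φ).
The central angle between the endpoints is δ = arccos(p₁·p₂) ≈ 1.866 rad (106.9°).
Interpolate at f = 5/6 with slerp weights a = sin((1−f)δ)/sin δ ≈ 0.320, b = sin(fδ)/sin δ ≈ 1.045.
p = a·p₁ + b·p₂ ≈ (-0.893, 0.139, -0.428); φ = arcsin(p_z) ≈ -25.37°, λ = atan2(p_y, p_x) ≈ 171.13°.

≈ (25.4°S, 171.1°E)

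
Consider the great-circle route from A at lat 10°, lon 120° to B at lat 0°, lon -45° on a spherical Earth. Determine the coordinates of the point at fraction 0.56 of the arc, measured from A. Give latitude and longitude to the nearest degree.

The haversine formula gives a central angle δ ≈ 2.828 rad (162.0°) between the endpoints.
Interpolate at f = 0.56 with slerp weights a = sin((1−f)δ)/sin δ ≈ 3.071, b = sin(fδ)/sin δ ≈ 3.242.
p = a·p₁ + b·p₂ ≈ (0.780, 0.327, 0.533); φ = arcsin(p_z) ≈ 32.23°, λ = atan2(p_y, p_x) ≈ 22.72°.

≈ lat 32°, lon 23°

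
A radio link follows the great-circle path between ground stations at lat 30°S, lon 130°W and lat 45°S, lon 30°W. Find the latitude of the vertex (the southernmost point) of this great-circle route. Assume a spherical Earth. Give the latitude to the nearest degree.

The great circle lies in the plane with unit normal n̂ = (p₁ × p₂)/|p₁ × p₂|.
Here n̂_z ≈ +0.622; the vertex latitude is φ_max = arccos|n̂_z| ≈ 51.5°.
Check via Clairaut: cos φ_max = |cos φ₁| · sin C = cos(30.0°)·sin(134.1°) ≈ 0.622, again giving ≈ 51.5°.

≈ 52°S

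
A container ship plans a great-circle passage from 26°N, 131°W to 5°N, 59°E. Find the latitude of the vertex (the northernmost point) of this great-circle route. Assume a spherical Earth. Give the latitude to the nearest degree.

≈ 73°N

The great circle lies in the plane with unit normal n̂ = (p₁ × p₂)/|p₁ × p₂|.
Here n̂_z ≈ -0.290; the vertex latitude is φ_max = arccos|n̂_z| ≈ 73.2°.
Check via Clairaut: cos φ_max = |cos φ₁| · sin C = cos(26.0°)·sin(18.8°) ≈ 0.290, again giving ≈ 73.2°.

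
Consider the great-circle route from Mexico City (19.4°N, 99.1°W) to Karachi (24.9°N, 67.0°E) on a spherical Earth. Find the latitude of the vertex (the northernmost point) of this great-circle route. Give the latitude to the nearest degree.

The great circle lies in the plane with unit normal n̂ = (p₁ × p₂)/|p₁ × p₂|.
Here n̂_z ≈ +0.284; the vertex latitude is φ_max = arccos|n̂_z| ≈ 73.5°.

≈ 73°N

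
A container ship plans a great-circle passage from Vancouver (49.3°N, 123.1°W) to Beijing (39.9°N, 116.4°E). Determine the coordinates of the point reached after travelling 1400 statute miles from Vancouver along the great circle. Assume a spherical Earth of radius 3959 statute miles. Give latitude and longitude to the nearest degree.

Write both endpoints as unit vectors p₁, p₂ with components (cos φ cos λ, cos φ sin λ, sin φ).
The central angle between the endpoints is δ = arccos(p₁·p₂) ≈ 1.336 rad (76.6°). The total great-circle distance is δ·R ≈ 1.336 × 3959 ≈ 5290 mi, so the target fraction is f = 1400/5290 ≈ 0.265.
Interpolate at f ≈ 0.265 with slerp weights a = sin((1−f)δ)/sin δ ≈ 0.855, b = sin(fδ)/sin δ ≈ 0.356.
p = a·p₁ + b·p₂ ≈ (-0.426, -0.223, 0.877); φ = arcsin(p_z) ≈ 61.27°, λ = atan2(p_y, p_x) ≈ -152.41°.

≈ 61°N, 152°W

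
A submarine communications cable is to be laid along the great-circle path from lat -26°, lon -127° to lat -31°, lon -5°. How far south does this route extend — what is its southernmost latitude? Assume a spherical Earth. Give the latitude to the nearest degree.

≈ -48°

The great circle lies in the plane with unit normal n̂ = (p₁ × p₂)/|p₁ × p₂|.
Here n̂_z ≈ +0.665; the vertex latitude is φ_max = arccos|n̂_z| ≈ 48.4°.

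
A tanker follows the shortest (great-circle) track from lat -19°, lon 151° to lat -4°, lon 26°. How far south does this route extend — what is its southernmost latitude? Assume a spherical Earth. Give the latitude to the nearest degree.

≈ -25°

The great circle lies in the plane with unit normal n̂ = (p₁ × p₂)/|p₁ × p₂|.
Here n̂_z ≈ -0.903; the vertex latitude is φ_max = arccos|n̂_z| ≈ 25.4°.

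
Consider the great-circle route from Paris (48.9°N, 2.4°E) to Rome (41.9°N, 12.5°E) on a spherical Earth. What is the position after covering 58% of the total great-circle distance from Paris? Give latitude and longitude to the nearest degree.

The haversine formula gives a central angle δ ≈ 0.174 rad (9.9°) between the endpoints.
Interpolate at f = 0.58 with slerp weights a = sin((1−f)δ)/sin δ ≈ 0.422, b = sin(fδ)/sin δ ≈ 0.582.
p = a·p₁ + b·p₂ ≈ (0.700, 0.105, 0.706); φ = arcsin(p_z) ≈ 44.95°, λ = atan2(p_y, p_x) ≈ 8.56°.

≈ (45°N, 9°E)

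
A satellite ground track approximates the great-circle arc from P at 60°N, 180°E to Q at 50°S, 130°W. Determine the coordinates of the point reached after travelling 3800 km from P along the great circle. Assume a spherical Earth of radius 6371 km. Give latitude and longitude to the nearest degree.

Convert each endpoint to a unit vector on the sphere (x = cos φ cos λ, y = cos φ sin λ, z = sin φ).
The central angle between the endpoints is δ = arccos(p₁·p₂) ≈ 2.045 rad (117.2°). The total great-circle distance is δ·R ≈ 2.045 × 6371 ≈ 13030 km, so the target fraction is f = 3800/13030 ≈ 0.292.
Interpolate at f ≈ 0.292 with slerp weights a = sin((1−f)δ)/sin δ ≈ 1.116, b = sin(fδ)/sin δ ≈ 0.631.
p = a·p₁ + b·p₂ ≈ (-0.819, -0.311, 0.483); φ = arcsin(p_z) ≈ 28.85°, λ = atan2(p_y, p_x) ≈ -159.21°.

≈ 29°N, 159°W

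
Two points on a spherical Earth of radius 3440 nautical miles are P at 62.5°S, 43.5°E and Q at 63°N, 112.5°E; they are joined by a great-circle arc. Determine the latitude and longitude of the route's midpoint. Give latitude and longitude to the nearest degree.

From cos δ = sin φ₁ sin φ₂ + cos φ₁ cos φ₂ cos Δλ, the central angle is δ ≈ 2.368 rad (135.7°).
Interpolate at f = 1/2 with slerp weights a = sin((1−f)δ)/sin δ ≈ 1.325, b = sin(fδ)/sin δ ≈ 1.325.
p = a·p₁ + b·p₂ ≈ (0.214, 0.977, 0.005); φ = arcsin(p_z) ≈ 0.30°, λ = atan2(p_y, p_x) ≈ 77.67°.

≈ 0°N, 78°E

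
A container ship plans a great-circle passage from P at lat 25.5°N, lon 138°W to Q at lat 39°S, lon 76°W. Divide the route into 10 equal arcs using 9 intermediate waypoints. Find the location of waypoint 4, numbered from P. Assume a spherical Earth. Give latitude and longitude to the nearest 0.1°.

≈ lat 1.1°S, lon 115.0°W

Write both endpoints as unit vectors p₁, p₂ with components (cos φ cos λ, cos φ sin λ, sin φ).
The central angle between the endpoints is δ = arccos(p₁·p₂) ≈ 1.512 rad (86.7°).
Interpolate at f = 4/10 with slerp weights a = sin((1−f)δ)/sin δ ≈ 0.789, b = sin(fδ)/sin δ ≈ 0.570.
p = a·p₁ + b·p₂ ≈ (-0.422, -0.906, -0.019); φ = arcsin(p_z) ≈ -1.07°, λ = atan2(p_y, p_x) ≈ -114.98°.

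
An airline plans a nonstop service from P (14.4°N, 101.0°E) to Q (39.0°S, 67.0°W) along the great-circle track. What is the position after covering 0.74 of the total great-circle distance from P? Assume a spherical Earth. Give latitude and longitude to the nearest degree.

≈ (68°S, 17°W)

Write both endpoints as unit vectors p₁, p₂ with components (cos φ cos λ, cos φ sin λ, sin φ).
The central angle between the endpoints is δ = arccos(p₁·p₂) ≈ 2.674 rad (153.2°).
Interpolate at f = 0.74 with slerp weights a = sin((1−f)δ)/sin δ ≈ 1.422, b = sin(fδ)/sin δ ≈ 2.037.
p = a·p₁ + b·p₂ ≈ (0.356, -0.105, -0.929); φ = arcsin(p_z) ≈ -68.21°, λ = atan2(p_y, p_x) ≈ -16.50°.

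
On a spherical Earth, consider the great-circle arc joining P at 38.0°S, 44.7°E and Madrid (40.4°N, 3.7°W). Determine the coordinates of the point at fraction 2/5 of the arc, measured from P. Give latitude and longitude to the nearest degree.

≈ 7°S, 25°E

Write both endpoints as unit vectors p₁, p₂ with components (cos φ cos λ, cos φ sin λ, sin φ).
The central angle between the endpoints is δ = arccos(p₁·p₂) ≈ 1.571 rad (90.0°).
Interpolate at f = 2/5 with slerp weights a = sin((1−f)δ)/sin δ ≈ 0.809, b = sin(fδ)/sin δ ≈ 0.588.
p = a·p₁ + b·p₂ ≈ (0.900, 0.420, -0.117); φ = arcsin(p_z) ≈ -6.73°, λ = atan2(p_y, p_x) ≈ 25.00°.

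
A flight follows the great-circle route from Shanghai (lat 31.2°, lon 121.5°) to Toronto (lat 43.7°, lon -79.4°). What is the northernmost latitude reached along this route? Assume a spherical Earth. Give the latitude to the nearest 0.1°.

The great circle lies in the plane with unit normal n̂ = (p₁ × p₂)/|p₁ × p₂|.
Here n̂_z ≈ +0.226; the vertex latitude is φ_max = arccos|n̂_z| ≈ 76.9°.
Check via Clairaut: cos φ_max = |cos φ₁| · sin C = cos(31.2°)·sin(15.3°) ≈ 0.226, again giving ≈ 76.9°.

≈ 76.9°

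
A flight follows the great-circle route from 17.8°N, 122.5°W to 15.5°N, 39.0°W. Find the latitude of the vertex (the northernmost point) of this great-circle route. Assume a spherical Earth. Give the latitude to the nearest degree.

The great circle lies in the plane with unit normal n̂ = (p₁ × p₂)/|p₁ × p₂|.
Here n̂_z ≈ +0.928; the vertex latitude is φ_max = arccos|n̂_z| ≈ 21.9°.
Check via Clairaut: cos φ_max = |cos φ₁| · sin C = cos(17.8°)·sin(77.0°) ≈ 0.928, again giving ≈ 21.9°.

≈ 22°N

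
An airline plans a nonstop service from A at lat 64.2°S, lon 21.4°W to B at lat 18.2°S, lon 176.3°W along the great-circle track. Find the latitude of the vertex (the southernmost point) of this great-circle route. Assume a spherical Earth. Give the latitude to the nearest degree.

The great circle lies in the plane with unit normal n̂ = (p₁ × p₂)/|p₁ × p₂|.
Here n̂_z ≈ -0.176; the vertex latitude is φ_max = arccos|n̂_z| ≈ 79.9°.
Check via Clairaut: cos φ_max = |cos φ₁| · sin C = cos(64.2°)·sin(156.1°) ≈ 0.176, again giving ≈ 79.9°.

≈ 80°S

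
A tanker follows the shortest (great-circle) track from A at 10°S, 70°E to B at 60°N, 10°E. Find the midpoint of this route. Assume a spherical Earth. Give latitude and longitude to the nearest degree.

≈ 28°N, 51°E

From cos δ = sin φ₁ sin φ₂ + cos φ₁ cos φ₂ cos Δλ, the central angle is δ ≈ 1.475 rad (84.5°).
Interpolate at f = 1/2 with slerp weights a = sin((1−f)δ)/sin δ ≈ 0.675, b = sin(fδ)/sin δ ≈ 0.675.
p = a·p₁ + b·p₂ ≈ (0.560, 0.684, 0.468); φ = arcsin(p_z) ≈ 27.88°, λ = atan2(p_y, p_x) ≈ 50.68°.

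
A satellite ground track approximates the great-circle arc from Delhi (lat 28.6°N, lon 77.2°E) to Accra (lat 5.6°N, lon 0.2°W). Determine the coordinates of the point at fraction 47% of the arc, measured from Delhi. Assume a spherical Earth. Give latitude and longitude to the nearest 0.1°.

≈ lat 22.2°N, lon 38.0°E

Write both endpoints as unit vectors p₁, p₂ with components (cos φ cos λ, cos φ sin λ, sin φ).
The central angle between the endpoints is δ = arccos(p₁·p₂) ≈ 1.331 rad (76.3°).
Interpolate at f = 0.47 with slerp weights a = sin((1−f)δ)/sin δ ≈ 0.668, b = sin(fδ)/sin δ ≈ 0.603.
p = a·p₁ + b·p₂ ≈ (0.730, 0.569, 0.378); φ = arcsin(p_z) ≈ 22.23°, λ = atan2(p_y, p_x) ≈ 37.96°.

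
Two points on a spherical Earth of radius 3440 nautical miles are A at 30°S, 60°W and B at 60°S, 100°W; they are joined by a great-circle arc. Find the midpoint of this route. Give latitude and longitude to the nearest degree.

≈ 47°S, 74°W

The haversine formula gives a central angle δ ≈ 0.700 rad (40.1°) between the endpoints.
Interpolate at f = 1/2 with slerp weights a = sin((1−f)δ)/sin δ ≈ 0.532, b = sin(fδ)/sin δ ≈ 0.532.
p = a·p₁ + b·p₂ ≈ (0.184, -0.661, -0.727); φ = arcsin(p_z) ≈ -46.65°, λ = atan2(p_y, p_x) ≈ -74.43°.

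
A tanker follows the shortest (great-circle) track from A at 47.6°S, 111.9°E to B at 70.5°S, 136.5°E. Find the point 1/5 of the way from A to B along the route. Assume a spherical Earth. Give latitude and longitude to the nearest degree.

Convert each endpoint to a unit vector on the sphere (x = cos φ cos λ, y = cos φ sin λ, z = sin φ).
The central angle between the endpoints is δ = arccos(p₁·p₂) ≈ 0.449 rad (25.7°).
Interpolate at f = 1/5 with slerp weights a = sin((1−f)δ)/sin δ ≈ 0.810, b = sin(fδ)/sin δ ≈ 0.207.
p = a·p₁ + b·p₂ ≈ (-0.254, 0.554, -0.793); φ = arcsin(p_z) ≈ -52.45°, λ = atan2(p_y, p_x) ≈ 114.60°.

≈ 52°S, 115°E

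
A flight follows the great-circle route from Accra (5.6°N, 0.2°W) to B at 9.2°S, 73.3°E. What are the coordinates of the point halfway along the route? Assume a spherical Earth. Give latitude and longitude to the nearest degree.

Convert each endpoint to a unit vector on the sphere (x = cos φ cos λ, y = cos φ sin λ, z = sin φ).
The central angle between the endpoints is δ = arccos(p₁·p₂) ≈ 1.304 rad (74.7°).
Interpolate at f = 1/2 with slerp weights a = sin((1−f)δ)/sin δ ≈ 0.629, b = sin(fδ)/sin δ ≈ 0.629.
p = a·p₁ + b·p₂ ≈ (0.805, 0.593, -0.039); φ = arcsin(p_z) ≈ -2.25°, λ = atan2(p_y, p_x) ≈ 36.38°.

≈ 2°S, 36°E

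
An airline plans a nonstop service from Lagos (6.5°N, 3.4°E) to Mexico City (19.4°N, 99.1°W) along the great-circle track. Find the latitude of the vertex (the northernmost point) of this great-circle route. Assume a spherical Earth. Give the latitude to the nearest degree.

≈ 22°N

The great circle lies in the plane with unit normal n̂ = (p₁ × p₂)/|p₁ × p₂|.
Here n̂_z ≈ -0.928; the vertex latitude is φ_max = arccos|n̂_z| ≈ 21.9°.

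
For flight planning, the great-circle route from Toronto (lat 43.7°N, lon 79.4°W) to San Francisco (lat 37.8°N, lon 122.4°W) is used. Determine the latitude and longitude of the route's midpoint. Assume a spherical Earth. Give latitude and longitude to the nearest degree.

Convert each endpoint to a unit vector on the sphere (x = cos φ cos λ, y = cos φ sin λ, z = sin φ).
The central angle between the endpoints is δ = arccos(p₁·p₂) ≈ 0.571 rad (32.7°).
Interpolate at f = 1/2 with slerp weights a = sin((1−f)δ)/sin δ ≈ 0.521, b = sin(fδ)/sin δ ≈ 0.521.
p = a·p₁ + b·p₂ ≈ (-0.151, -0.718, 0.679); φ = arcsin(p_z) ≈ 42.80°, λ = atan2(p_y, p_x) ≈ -101.90°.

≈ lat 43°N, lon 102°W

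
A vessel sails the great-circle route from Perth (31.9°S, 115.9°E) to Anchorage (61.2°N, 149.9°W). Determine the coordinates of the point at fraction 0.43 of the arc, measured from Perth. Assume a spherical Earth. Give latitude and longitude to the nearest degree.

≈ (13°N, 142°E)

Convert each endpoint to a unit vector on the sphere (x = cos φ cos λ, y = cos φ sin λ, z = sin φ).
The central angle between the endpoints is δ = arccos(p₁·p₂) ≈ 2.086 rad (119.5°).
Interpolate at f = 0.43 with slerp weights a = sin((1−f)δ)/sin δ ≈ 1.067, b = sin(fδ)/sin δ ≈ 0.898.
p = a·p₁ + b·p₂ ≈ (-0.770, 0.598, 0.223); φ = arcsin(p_z) ≈ 12.91°, λ = atan2(p_y, p_x) ≈ 142.18°.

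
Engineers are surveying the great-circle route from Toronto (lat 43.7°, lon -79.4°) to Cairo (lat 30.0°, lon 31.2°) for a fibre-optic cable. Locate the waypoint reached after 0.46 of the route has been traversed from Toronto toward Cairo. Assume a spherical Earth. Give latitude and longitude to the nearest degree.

≈ lat 53°, lon -22°

The haversine formula gives a central angle δ ≈ 1.445 rad (82.8°) between the endpoints.
Interpolate at f = 0.46 with slerp weights a = sin((1−f)δ)/sin δ ≈ 0.709, b = sin(fδ)/sin δ ≈ 0.622.
p = a·p₁ + b·p₂ ≈ (0.555, -0.225, 0.801); φ = arcsin(p_z) ≈ 53.21°, λ = atan2(p_y, p_x) ≈ -22.07°.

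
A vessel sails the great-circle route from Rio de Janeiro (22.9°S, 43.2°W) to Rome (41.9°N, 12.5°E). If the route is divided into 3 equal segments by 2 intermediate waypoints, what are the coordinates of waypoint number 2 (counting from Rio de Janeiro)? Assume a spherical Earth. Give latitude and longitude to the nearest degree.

The haversine formula gives a central angle δ ≈ 1.444 rad (82.7°) between the endpoints.
Interpolate at f = 2/3 with slerp weights a = sin((1−f)δ)/sin δ ≈ 0.467, b = sin(fδ)/sin δ ≈ 0.827.
p = a·p₁ + b·p₂ ≈ (0.915, -0.161, 0.371); φ = arcsin(p_z) ≈ 21.77°, λ = atan2(p_y, p_x) ≈ -9.98°.

≈ (22°N, 10°W)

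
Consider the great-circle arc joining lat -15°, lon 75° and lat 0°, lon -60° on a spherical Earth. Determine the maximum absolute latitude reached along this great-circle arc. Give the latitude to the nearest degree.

The great circle lies in the plane with unit normal n̂ = (p₁ × p₂)/|p₁ × p₂|.
Here n̂_z ≈ -0.935; the vertex latitude is φ_max = arccos|n̂_z| ≈ 20.8°.
Check via Clairaut: cos φ_max = |cos φ₁| · sin C = cos(15.0°)·sin(104.5°) ≈ 0.935, again giving ≈ 20.8°.

≈ -21°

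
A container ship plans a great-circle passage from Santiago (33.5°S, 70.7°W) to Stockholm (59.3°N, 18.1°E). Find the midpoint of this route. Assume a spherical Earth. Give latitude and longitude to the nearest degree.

Write both endpoints as unit vectors p₁, p₂ with components (cos φ cos λ, cos φ sin λ, sin φ).
The central angle between the endpoints is δ = arccos(p₁·p₂) ≈ 2.055 rad (117.8°).
Interpolate at f = 1/2 with slerp weights a = sin((1−f)δ)/sin δ ≈ 0.967, b = sin(fδ)/sin δ ≈ 0.967.
p = a·p₁ + b·p₂ ≈ (0.736, -0.608, 0.298); φ = arcsin(p_z) ≈ 17.33°, λ = atan2(p_y, p_x) ≈ -39.55°.

≈ 17°N, 40°W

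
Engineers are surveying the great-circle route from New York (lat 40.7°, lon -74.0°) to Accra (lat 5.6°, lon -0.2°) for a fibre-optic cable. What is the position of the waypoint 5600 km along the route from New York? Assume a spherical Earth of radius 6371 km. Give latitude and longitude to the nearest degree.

Convert each endpoint to a unit vector on the sphere (x = cos φ cos λ, y = cos φ sin λ, z = sin φ).
The central angle between the endpoints is δ = arccos(p₁·p₂) ≈ 1.293 rad (74.1°). The total great-circle distance is δ·R ≈ 1.293 × 6371 ≈ 8238 km, so the target fraction is f = 5600/8238 ≈ 0.680.
Interpolate at f ≈ 0.680 with slerp weights a = sin((1−f)δ)/sin δ ≈ 0.418, b = sin(fδ)/sin δ ≈ 0.801.
p = a·p₁ + b·p₂ ≈ (0.884, -0.308, 0.351); φ = arcsin(p_z) ≈ 20.55°, λ = atan2(p_y, p_x) ≈ -19.18°.

≈ lat 21°, lon -19°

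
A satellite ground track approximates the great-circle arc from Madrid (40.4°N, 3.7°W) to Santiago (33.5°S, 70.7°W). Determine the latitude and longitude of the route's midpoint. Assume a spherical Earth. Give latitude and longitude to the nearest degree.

Write both endpoints as unit vectors p₁, p₂ with components (cos φ cos λ, cos φ sin λ, sin φ).
The central angle between the endpoints is δ = arccos(p₁·p₂) ≈ 1.681 rad (96.3°).
Interpolate at f = 1/2 with slerp weights a = sin((1−f)δ)/sin δ ≈ 0.749, b = sin(fδ)/sin δ ≈ 0.749.
p = a·p₁ + b·p₂ ≈ (0.776, -0.627, 0.072); φ = arcsin(p_z) ≈ 4.13°, λ = atan2(p_y, p_x) ≈ -38.92°.

≈ (4°N, 39°W)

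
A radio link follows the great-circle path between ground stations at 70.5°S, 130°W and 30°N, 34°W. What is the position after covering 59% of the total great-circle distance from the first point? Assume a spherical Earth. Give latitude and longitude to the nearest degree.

≈ 16°S, 52°W

Write both endpoints as unit vectors p₁, p₂ with components (cos φ cos λ, cos φ sin λ, sin φ).
The central angle between the endpoints is δ = arccos(p₁·p₂) ≈ 2.096 rad (120.1°).
Interpolate at f = 0.59 with slerp weights a = sin((1−f)δ)/sin δ ≈ 0.876, b = sin(fδ)/sin δ ≈ 1.092.
p = a·p₁ + b·p₂ ≈ (0.596, -0.753, -0.279); φ = arcsin(p_z) ≈ -16.22°, λ = atan2(p_y, p_x) ≈ -51.62°.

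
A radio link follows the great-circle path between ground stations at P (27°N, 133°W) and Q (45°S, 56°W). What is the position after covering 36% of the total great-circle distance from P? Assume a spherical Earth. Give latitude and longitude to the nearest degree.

Write both endpoints as unit vectors p₁, p₂ with components (cos φ cos λ, cos φ sin λ, sin φ).
The central angle between the endpoints is δ = arccos(p₁·p₂) ≈ 1.751 rad (100.3°).
Interpolate at f = 0.36 with slerp weights a = sin((1−f)δ)/sin δ ≈ 0.915, b = sin(fδ)/sin δ ≈ 0.599.
p = a·p₁ + b·p₂ ≈ (-0.319, -0.948, -0.008); φ = arcsin(p_z) ≈ -0.47°, λ = atan2(p_y, p_x) ≈ -108.62°.

≈ (0°N, 109°W)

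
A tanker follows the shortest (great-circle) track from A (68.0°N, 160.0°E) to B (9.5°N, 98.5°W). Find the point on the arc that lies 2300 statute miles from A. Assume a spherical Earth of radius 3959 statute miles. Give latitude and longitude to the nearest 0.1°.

From cos δ = sin φ₁ sin φ₂ + cos φ₁ cos φ₂ cos Δλ, the central angle is δ ≈ 1.491 rad (85.4°). The total great-circle distance is δ·R ≈ 1.491 × 3959 ≈ 5904 mi, so the target fraction is f = 2300/5904 ≈ 0.390.
Interpolate at f ≈ 0.390 with slerp weights a = sin((1−f)δ)/sin δ ≈ 0.792, b = sin(fδ)/sin δ ≈ 0.551.
p = a·p₁ + b·p₂ ≈ (-0.359, -0.436, 0.825); φ = arcsin(p_z) ≈ 55.63°, λ = atan2(p_y, p_x) ≈ -129.51°.

≈ (55.6°N, 129.5°W)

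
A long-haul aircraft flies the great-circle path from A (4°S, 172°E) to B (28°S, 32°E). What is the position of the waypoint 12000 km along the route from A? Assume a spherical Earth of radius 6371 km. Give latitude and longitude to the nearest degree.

From cos δ = sin φ₁ sin φ₂ + cos φ₁ cos φ₂ cos Δλ, the central angle is δ ≈ 2.268 rad (129.9°). The total great-circle distance is δ·R ≈ 2.268 × 6371 ≈ 14449 km, so the target fraction is f = 12000/14449 ≈ 0.831.
Interpolate at f ≈ 0.831 with slerp weights a = sin((1−f)δ)/sin δ ≈ 0.489, b = sin(fδ)/sin δ ≈ 1.241.
p = a·p₁ + b·p₂ ≈ (0.446, 0.649, -0.617); φ = arcsin(p_z) ≈ -38.08°, λ = atan2(p_y, p_x) ≈ 55.48°.

≈ (38°S, 55°E)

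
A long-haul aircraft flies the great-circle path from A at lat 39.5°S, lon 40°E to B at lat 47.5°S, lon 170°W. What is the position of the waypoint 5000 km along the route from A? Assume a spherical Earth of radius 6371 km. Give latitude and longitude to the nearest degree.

Convert each endpoint to a unit vector on the sphere (x = cos φ cos λ, y = cos φ sin λ, z = sin φ).
The central angle between the endpoints is δ = arccos(p₁·p₂) ≈ 1.553 rad (89.0°). The total great-circle distance is δ·R ≈ 1.553 × 6371 ≈ 9896 km, so the target fraction is f = 5000/9896 ≈ 0.505.
Interpolate at f ≈ 0.505 with slerp weights a = sin((1−f)δ)/sin δ ≈ 0.695, b = sin(fδ)/sin δ ≈ 0.707.
p = a·p₁ + b·p₂ ≈ (-0.059, 0.262, -0.963); φ = arcsin(p_z) ≈ -74.42°, λ = atan2(p_y, p_x) ≈ 102.77°.

≈ lat 74°S, lon 103°E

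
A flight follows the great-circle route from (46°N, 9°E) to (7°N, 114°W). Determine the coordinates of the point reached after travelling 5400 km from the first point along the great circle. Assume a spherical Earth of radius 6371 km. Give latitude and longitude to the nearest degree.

Write both endpoints as unit vectors p₁, p₂ with components (cos φ cos λ, cos φ sin λ, sin φ).
The central angle between the endpoints is δ = arccos(p₁·p₂) ≈ 1.863 rad (106.7°). The total great-circle distance is δ·R ≈ 1.863 × 6371 ≈ 11868 km, so the target fraction is f = 5400/11868 ≈ 0.455.
Interpolate at f ≈ 0.455 with slerp weights a = sin((1−f)δ)/sin δ ≈ 0.887, b = sin(fδ)/sin δ ≈ 0.783.
p = a·p₁ + b·p₂ ≈ (0.293, -0.613, 0.734); φ = arcsin(p_z) ≈ 47.18°, λ = atan2(p_y, p_x) ≈ -64.50°.

≈ (47°N, 64°W)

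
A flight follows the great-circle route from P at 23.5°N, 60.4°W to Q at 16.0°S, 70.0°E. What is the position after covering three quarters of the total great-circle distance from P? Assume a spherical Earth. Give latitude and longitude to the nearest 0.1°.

≈ 4.2°S, 38.4°E

Convert each endpoint to a unit vector on the sphere (x = cos φ cos λ, y = cos φ sin λ, z = sin φ).
The central angle between the endpoints is δ = arccos(p₁·p₂) ≈ 2.320 rad (132.9°).
Interpolate at f = 3/4 with slerp weights a = sin((1−f)δ)/sin δ ≈ 0.749, b = sin(fδ)/sin δ ≈ 1.346.
p = a·p₁ + b·p₂ ≈ (0.782, 0.619, -0.073); φ = arcsin(p_z) ≈ -4.16°, λ = atan2(p_y, p_x) ≈ 38.38°.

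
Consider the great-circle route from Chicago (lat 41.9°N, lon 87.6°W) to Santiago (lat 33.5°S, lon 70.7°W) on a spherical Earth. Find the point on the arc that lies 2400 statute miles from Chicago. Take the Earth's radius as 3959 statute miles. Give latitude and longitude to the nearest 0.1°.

≈ lat 7.9°N, lon 79.4°W

Convert each endpoint to a unit vector on the sphere (x = cos φ cos λ, y = cos φ sin λ, z = sin φ).
The central angle between the endpoints is δ = arccos(p₁·p₂) ≈ 1.344 rad (77.0°). The total great-circle distance is δ·R ≈ 1.344 × 3959 ≈ 5319 mi, so the target fraction is f = 2400/5319 ≈ 0.451.
Interpolate at f ≈ 0.451 with slerp weights a = sin((1−f)δ)/sin δ ≈ 0.690, b = sin(fδ)/sin δ ≈ 0.585.
p = a·p₁ + b·p₂ ≈ (0.183, -0.973, 0.138); φ = arcsin(p_z) ≈ 7.94°, λ = atan2(p_y, p_x) ≈ -79.37°.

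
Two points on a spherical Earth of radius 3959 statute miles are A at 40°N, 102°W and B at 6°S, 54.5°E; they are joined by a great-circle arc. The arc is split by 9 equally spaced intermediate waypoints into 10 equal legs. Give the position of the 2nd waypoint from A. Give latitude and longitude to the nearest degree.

Write both endpoints as unit vectors p₁, p₂ with components (cos φ cos λ, cos φ sin λ, sin φ).
The central angle between the endpoints is δ = arccos(p₁·p₂) ≈ 2.443 rad (140.0°).
Interpolate at f = 2/10 with slerp weights a = sin((1−f)δ)/sin δ ≈ 1.442, b = sin(fδ)/sin δ ≈ 0.730.
p = a·p₁ + b·p₂ ≈ (0.192, -0.489, 0.851); φ = arcsin(p_z) ≈ 58.28°, λ = atan2(p_y, p_x) ≈ -68.59°.

≈ 58°N, 69°W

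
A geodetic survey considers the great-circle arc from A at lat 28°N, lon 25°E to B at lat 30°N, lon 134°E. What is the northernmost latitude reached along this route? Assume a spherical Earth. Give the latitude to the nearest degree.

≈ 44°N

The great circle lies in the plane with unit normal n̂ = (p₁ × p₂)/|p₁ × p₂|.
Here n̂_z ≈ +0.723; the vertex latitude is φ_max = arccos|n̂_z| ≈ 43.7°.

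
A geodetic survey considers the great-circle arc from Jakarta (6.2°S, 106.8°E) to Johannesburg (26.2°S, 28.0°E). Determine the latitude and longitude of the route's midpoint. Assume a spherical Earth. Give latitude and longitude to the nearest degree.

Convert each endpoint to a unit vector on the sphere (x = cos φ cos λ, y = cos φ sin λ, z = sin φ).
The central angle between the endpoints is δ = arccos(p₁·p₂) ≈ 1.348 rad (77.2°).
Interpolate at f = 1/2 with slerp weights a = sin((1−f)δ)/sin δ ≈ 0.640, b = sin(fδ)/sin δ ≈ 0.640.
p = a·p₁ + b·p₂ ≈ (0.323, 0.879, -0.352); φ = arcsin(p_z) ≈ -20.59°, λ = atan2(p_y, p_x) ≈ 69.81°.

≈ 21°S, 70°E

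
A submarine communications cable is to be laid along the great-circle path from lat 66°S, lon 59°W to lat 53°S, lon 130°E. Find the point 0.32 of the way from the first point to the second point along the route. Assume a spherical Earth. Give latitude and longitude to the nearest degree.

≈ lat 85°S, lon 83°W

Convert each endpoint to a unit vector on the sphere (x = cos φ cos λ, y = cos φ sin λ, z = sin φ).
The central angle between the endpoints is δ = arccos(p₁·p₂) ≈ 1.061 rad (60.8°).
Interpolate at f = 0.32 with slerp weights a = sin((1−f)δ)/sin δ ≈ 0.757, b = sin(fδ)/sin δ ≈ 0.382.
p = a·p₁ + b·p₂ ≈ (0.011, -0.088, -0.996); φ = arcsin(p_z) ≈ -84.92°, λ = atan2(p_y, p_x) ≈ -82.92°.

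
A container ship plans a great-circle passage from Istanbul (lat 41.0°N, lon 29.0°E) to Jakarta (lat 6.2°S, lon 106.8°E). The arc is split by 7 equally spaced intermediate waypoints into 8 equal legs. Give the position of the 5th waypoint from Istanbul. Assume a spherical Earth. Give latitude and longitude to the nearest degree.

≈ lat 15°N, lon 83°E

Convert each endpoint to a unit vector on the sphere (x = cos φ cos λ, y = cos φ sin λ, z = sin φ).
The central angle between the endpoints is δ = arccos(p₁·p₂) ≈ 1.483 rad (85.0°).
Interpolate at f = 5/8 with slerp weights a = sin((1−f)δ)/sin δ ≈ 0.530, b = sin(fδ)/sin δ ≈ 0.803.
p = a·p₁ + b·p₂ ≈ (0.119, 0.958, 0.261); φ = arcsin(p_z) ≈ 15.13°, λ = atan2(p_y, p_x) ≈ 82.91°.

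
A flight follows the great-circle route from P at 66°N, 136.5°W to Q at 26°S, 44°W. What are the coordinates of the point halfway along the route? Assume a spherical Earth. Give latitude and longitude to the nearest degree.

≈ 26°N, 69°W

From cos δ = sin φ₁ sin φ₂ + cos φ₁ cos φ₂ cos Δλ, the central angle is δ ≈ 2.000 rad (114.6°).
Interpolate at f = 1/2 with slerp weights a = sin((1−f)δ)/sin δ ≈ 0.926, b = sin(fδ)/sin δ ≈ 0.926.
p = a·p₁ + b·p₂ ≈ (0.325, -0.837, 0.440); φ = arcsin(p_z) ≈ 26.09°, λ = atan2(p_y, p_x) ≈ -68.76°.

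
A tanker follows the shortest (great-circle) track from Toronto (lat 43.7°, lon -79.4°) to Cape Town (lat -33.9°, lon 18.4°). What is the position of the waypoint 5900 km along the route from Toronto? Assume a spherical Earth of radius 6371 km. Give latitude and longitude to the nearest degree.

From cos δ = sin φ₁ sin φ₂ + cos φ₁ cos φ₂ cos Δλ, the central angle is δ ≈ 2.056 rad (117.8°). The total great-circle distance is δ·R ≈ 2.056 × 6371 ≈ 13102 km, so the target fraction is f = 5900/13102 ≈ 0.450.
Interpolate at f ≈ 0.450 with slerp weights a = sin((1−f)δ)/sin δ ≈ 1.023, b = sin(fδ)/sin δ ≈ 0.904.
p = a·p₁ + b·p₂ ≈ (0.848, -0.490, 0.203); φ = arcsin(p_z) ≈ 11.69°, λ = atan2(p_y, p_x) ≈ -30.03°.

≈ lat 12°, lon -30°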